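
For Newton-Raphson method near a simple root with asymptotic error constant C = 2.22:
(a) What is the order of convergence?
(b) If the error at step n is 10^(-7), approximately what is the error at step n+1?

(a) Newton-Raphson has quadratic (order 2) convergence near simple roots.
    This means |e_{n+1}| ≈ C|e_n|².

(b) With |e_n| = 10^(-7) and C = 2.22:
    |e_{n+1}| ≈ 2.22 × (10^(-7))² = 2.22 × 10^(-14)

(a) 2 (quadratic); (b) |e_{n+1}| ≈ 2.220e-14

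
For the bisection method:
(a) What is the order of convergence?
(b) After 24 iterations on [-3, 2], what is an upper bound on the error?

(a) Bisection has linear (order 1) convergence; the error is halved each step.

(b) Error bound = (b-a)/2^n = (2 - (-3))/2^{24}
    = 5/2^{24}

(a) 1 (linear); (b) error ≤ 2.98e-07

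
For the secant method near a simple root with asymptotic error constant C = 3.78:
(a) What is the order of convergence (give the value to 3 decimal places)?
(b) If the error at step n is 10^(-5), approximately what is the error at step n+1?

(a) Secant method has superlinear convergence with order φ = (1+√5)/2 ≈ 1.618.
    This means |e_{n+1}| ≈ C|e_n|^1.618.

(b) With |e_n| = 10^(-5) and C = 3.78:
    |e_{n+1}| ≈ 3.78 × (10^(-5))^1.618 = 3.78 × 10^(-8.09)

(a) ≈ 1.618 (golden ratio); (b) |e_{n+1}| ≈ 3.071e-08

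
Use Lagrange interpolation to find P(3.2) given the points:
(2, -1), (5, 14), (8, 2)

Lagrange interpolation formula:
P(x) = Σ yᵢ × Lᵢ(x)
where Lᵢ(x) = Π_{j≠i} (x - xⱼ)/(xᵢ - xⱼ)

L_0(3.2) = (3.2 - 5)/(2 - 5) × (3.2 - 8)/(2 - 8) = 0.480000
L_1(3.2) = (3.2 - 2)/(5 - 2) × (3.2 - 8)/(5 - 8) = 0.640000
L_2(3.2) = (3.2 - 2)/(8 - 2) × (3.2 - 5)/(8 - 5) = -0.120000

P(3.2) = (-1)×L_0(3.2) + 14×L_1(3.2) + 2×L_2(3.2)
P(3.2) = 8.240000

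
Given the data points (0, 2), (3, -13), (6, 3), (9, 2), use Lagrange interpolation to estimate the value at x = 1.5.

Lagrange interpolation formula:
P(x) = Σ yᵢ × Lᵢ(x)
where Lᵢ(x) = Π_{j≠i} (x - xⱼ)/(xᵢ - xⱼ)

L_0(1.5) = (1.5 - 3)/(0 - 3) × (1.5 - 6)/(0 - 6) × (1.5 - 9)/(0 - 9) = 0.312500
L_1(1.5) = (1.5 - 0)/(3 - 0) × (1.5 - 6)/(3 - 6) × (1.5 - 9)/(3 - 9) = 0.937500
L_2(1.5) = (1.5 - 0)/(6 - 0) × (1.5 - 3)/(6 - 3) × (1.5 - 9)/(6 - 9) = -0.312500
L_3(1.5) = (1.5 - 0)/(9 - 0) × (1.5 - 3)/(9 - 3) × (1.5 - 6)/(9 - 6) = 0.062500

P(1.5) = 2×L_0(1.5) + (-13)×L_1(1.5) + 3×L_2(1.5) + 2×L_3(1.5)
P(1.5) = -12.375000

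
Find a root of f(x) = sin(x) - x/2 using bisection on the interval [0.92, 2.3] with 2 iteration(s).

f(x) = sin(x) - x/2
Initial interval: [0.92, 2.3]

Iteration 1:
  c_1 = (0.920000 + 2.300000)/2 = 1.610000
  f(c_1) = f(1.610000) = 0.194232
  f(a) × f(c) ≥ 0, new interval: [1.610000, 2.300000]
Iteration 2:
  c_2 = (1.610000 + 2.300000)/2 = 1.955000
  f(c_2) = f(1.955000) = -0.050403
  f(a) × f(c) < 0, new interval: [1.610000, 1.955000]

After 2 iteration(s), the approximation is c_2 = 1.955000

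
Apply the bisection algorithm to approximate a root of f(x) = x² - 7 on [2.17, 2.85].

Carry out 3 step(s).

f(x) = x² - 7
Initial interval: [2.17, 2.85]

Iteration 1:
  c_1 = (2.170000 + 2.850000)/2 = 2.510000
  f(c_1) = f(2.510000) = -0.699900
  f(a) × f(c) ≥ 0, new interval: [2.510000, 2.850000]
Iteration 2:
  c_2 = (2.510000 + 2.850000)/2 = 2.680000
  f(c_2) = f(2.680000) = 0.182400
  f(a) × f(c) < 0, new interval: [2.510000, 2.680000]
Iteration 3:
  c_3 = (2.510000 + 2.680000)/2 = 2.595000
  f(c_3) = f(2.595000) = -0.265975
  f(a) × f(c) ≥ 0, new interval: [2.595000, 2.680000]

After 3 iteration(s), the approximation is c_3 = 2.595000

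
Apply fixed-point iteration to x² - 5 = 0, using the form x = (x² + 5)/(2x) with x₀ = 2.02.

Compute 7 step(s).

Equation: x² - 5 = 0
Fixed-point form: x = (x² + 5)/(2x)
x₀ = 2.02

x_1 = g(2.020000) = 2.247624
x_2 = g(2.247624) = 2.236098
x_3 = g(2.236098) = 2.236068
x_4 = g(2.236068) = 2.236068
x_5 = g(2.236068) = 2.236068
x_6 = g(2.236068) = 2.236068
x_7 = g(2.236068) = 2.236068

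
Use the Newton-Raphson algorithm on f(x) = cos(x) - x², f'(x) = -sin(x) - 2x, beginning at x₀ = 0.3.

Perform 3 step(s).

f(x) = cos(x) - x²
f'(x) = -sin(x) - 2x
x₀ = 0.3

Newton-Raphson formula: x_{n+1} = x_n - f(x_n)/f'(x_n)

Iteration 1:
  f(0.300000) = 0.865336
  f'(0.300000) = -0.895520
  x_1 = 0.300000 - 0.865336/(-0.895520) = 1.266295
Iteration 2:
  f(1.266295) = -1.303685
  f'(1.266295) = -3.486586
  x_2 = 1.266295 - (-1.303685)/(-3.486586) = 0.892380
Iteration 3:
  f(0.892380) = -0.168782
  f'(0.892380) = -2.563329
  x_3 = 0.892380 - (-0.168782)/(-2.563329) = 0.826535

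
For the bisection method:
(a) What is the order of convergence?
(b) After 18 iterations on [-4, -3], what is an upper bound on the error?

(a) Bisection has linear (order 1) convergence; the error is halved each step.

(b) Error bound = (b-a)/2^n = (-3 - (-4))/2^{18}
    = 1/2^{18}

(a) 1 (linear); (b) error ≤ 3.81e-06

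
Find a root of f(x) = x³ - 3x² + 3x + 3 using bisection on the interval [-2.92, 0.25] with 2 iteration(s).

f(x) = x³ - 3x² + 3x + 3
Initial interval: [-2.92, 0.25]

Iteration 1:
  c_1 = (-2.920000 + 0.250000)/2 = -1.335000
  f(c_1) = f(-1.335000) = -8.730945
  f(a) × f(c) ≥ 0, new interval: [-1.335000, 0.250000]
Iteration 2:
  c_2 = (-1.335000 + 0.250000)/2 = -0.542500
  f(c_2) = f(-0.542500) = 0.329920
  f(a) × f(c) < 0, new interval: [-1.335000, -0.542500]

After 2 iteration(s), the approximation is c_2 = -0.542500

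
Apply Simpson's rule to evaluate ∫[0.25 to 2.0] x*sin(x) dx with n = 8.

f(x) = x*sin(x)
a = 0.25, b = 2.0, n = 8
h = (b - a)/n = 0.218750

Simpson's rule: (h/3)[f(x₀) + 4f(x₁) + 2f(x₂) + ... + f(xₙ)]

x_0 = 0.2500, f(x_0) = 0.061851, coefficient = 1
x_1 = 0.4688, f(x_1) = 0.211768, coefficient = 4
x_2 = 0.6875, f(x_2) = 0.436292, coefficient = 2
x_3 = 0.9062, f(x_3) = 0.713397, coefficient = 4
x_4 = 1.1250, f(x_4) = 1.015051, coefficient = 2
x_5 = 1.3438, f(x_5) = 1.309263, coefficient = 4
x_6 = 1.5625, f(x_6) = 1.562446, coefficient = 2
x_7 = 1.7812, f(x_7) = 1.741949, coefficient = 4
x_8 = 2.0000, f(x_8) = 1.818595, coefficient = 1

I ≈ (0.218750/3) × 23.813534 = 1.736403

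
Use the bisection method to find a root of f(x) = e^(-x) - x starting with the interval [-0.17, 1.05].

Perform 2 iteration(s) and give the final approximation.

f(x) = e^(-x) - x
Initial interval: [-0.17, 1.05]

Iteration 1:
  c_1 = (-0.170000 + 1.050000)/2 = 0.440000
  f(c_1) = f(0.440000) = 0.204036
  f(a) × f(c) ≥ 0, new interval: [0.440000, 1.050000]
Iteration 2:
  c_2 = (0.440000 + 1.050000)/2 = 0.745000
  f(c_2) = f(0.745000) = -0.270266
  f(a) × f(c) < 0, new interval: [0.440000, 0.745000]

After 2 iteration(s), the approximation is c_2 = 0.745000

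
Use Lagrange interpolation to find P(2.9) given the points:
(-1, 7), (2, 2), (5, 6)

Lagrange interpolation formula:
P(x) = Σ yᵢ × Lᵢ(x)
where Lᵢ(x) = Π_{j≠i} (x - xⱼ)/(xᵢ - xⱼ)

L_0(2.9) = (2.9 - 2)/(-1 - 2) × (2.9 - 5)/(-1 - 5) = -0.105000
L_1(2.9) = (2.9 - (-1))/(2 - (-1)) × (2.9 - 5)/(2 - 5) = 0.910000
L_2(2.9) = (2.9 - (-1))/(5 - (-1)) × (2.9 - 2)/(5 - 2) = 0.195000

P(2.9) = 7×L_0(2.9) + 2×L_1(2.9) + 6×L_2(2.9)
P(2.9) = 2.255000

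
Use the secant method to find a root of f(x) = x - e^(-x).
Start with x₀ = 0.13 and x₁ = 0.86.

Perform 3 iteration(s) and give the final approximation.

f(x) = x - e^(-x)
x₀ = 0.13, x₁ = 0.86

Secant formula: x_{n+1} = x_n - f(x_n)(x_n - x_{n-1})/(f(x_n) - f(x_{n-1}))

Iteration 1:
  f(0.130000) = -0.748095
  f(0.860000) = 0.436838
  x_2 = 0.860000 - 0.436838×(0.860000 - 0.130000)/(0.436838 - (-0.748095))
       = 0.590878
Iteration 2:
  f(0.860000) = 0.436838
  f(0.590878) = 0.037037
  x_3 = 0.590878 - 0.037037×(0.590878 - 0.860000)/(0.037037 - 0.436838)
       = 0.565947
Iteration 3:
  f(0.590878) = 0.037037
  f(0.565947) = -0.001876
  x_4 = 0.565947 - (-0.001876)×(0.565947 - 0.590878)/(-0.001876 - 0.037037)
       = 0.567148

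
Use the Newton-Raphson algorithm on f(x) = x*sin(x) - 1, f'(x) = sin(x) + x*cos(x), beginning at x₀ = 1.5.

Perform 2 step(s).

f(x) = x*sin(x) - 1
f'(x) = sin(x) + x*cos(x)
x₀ = 1.5

Newton-Raphson formula: x_{n+1} = x_n - f(x_n)/f'(x_n)

Iteration 1:
  f(1.500000) = 0.496242
  f'(1.500000) = 1.103601
  x_1 = 1.500000 - 0.496242/1.103601 = 1.050342
Iteration 2:
  f(1.050342) = -0.088730
  f'(1.050342) = 1.389902
  x_2 = 1.050342 - (-0.088730)/1.389902 = 1.114181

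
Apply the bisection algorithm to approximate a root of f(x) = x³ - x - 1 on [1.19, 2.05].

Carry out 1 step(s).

f(x) = x³ - x - 1
Initial interval: [1.19, 2.05]

Iteration 1:
  c_1 = (1.190000 + 2.050000)/2 = 1.620000
  f(c_1) = f(1.620000) = 1.631528
  f(a) × f(c) < 0, new interval: [1.190000, 1.620000]

After 1 iteration(s), the approximation is c_1 = 1.620000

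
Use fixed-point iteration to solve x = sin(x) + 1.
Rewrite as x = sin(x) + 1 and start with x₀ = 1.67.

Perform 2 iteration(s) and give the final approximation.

Equation: x = sin(x) + 1
Fixed-point form: x = sin(x) + 1
x₀ = 1.67

x_1 = g(1.670000) = 1.995083
x_2 = g(1.995083) = 1.911332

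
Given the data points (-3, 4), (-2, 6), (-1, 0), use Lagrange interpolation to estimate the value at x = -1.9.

Lagrange interpolation formula:
P(x) = Σ yᵢ × Lᵢ(x)
where Lᵢ(x) = Π_{j≠i} (x - xⱼ)/(xᵢ - xⱼ)

L_0(-1.9) = (-1.9 - (-2))/(-3 - (-2)) × (-1.9 - (-1))/(-3 - (-1)) = -0.045000
L_1(-1.9) = (-1.9 - (-3))/(-2 - (-3)) × (-1.9 - (-1))/(-2 - (-1)) = 0.990000
L_2(-1.9) = (-1.9 - (-3))/(-1 - (-3)) × (-1.9 - (-2))/(-1 - (-2)) = 0.055000

P(-1.9) = 4×L_0(-1.9) + 6×L_1(-1.9) + 0×L_2(-1.9)
P(-1.9) = 5.760000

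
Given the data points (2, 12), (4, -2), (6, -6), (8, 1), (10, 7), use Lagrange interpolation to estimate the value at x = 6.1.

Lagrange interpolation formula:
P(x) = Σ yᵢ × Lᵢ(x)
where Lᵢ(x) = Π_{j≠i} (x - xⱼ)/(xᵢ - xⱼ)

L_0(6.1) = (6.1 - 4)/(2 - 4) × (6.1 - 6)/(2 - 6) × (6.1 - 8)/(2 - 8) × (6.1 - 10)/(2 - 10) = 0.004052
L_1(6.1) = (6.1 - 2)/(4 - 2) × (6.1 - 6)/(4 - 6) × (6.1 - 8)/(4 - 8) × (6.1 - 10)/(4 - 10) = -0.031647
L_2(6.1) = (6.1 - 2)/(6 - 2) × (6.1 - 4)/(6 - 4) × (6.1 - 8)/(6 - 8) × (6.1 - 10)/(6 - 10) = 0.996877
L_3(6.1) = (6.1 - 2)/(8 - 2) × (6.1 - 4)/(8 - 4) × (6.1 - 6)/(8 - 6) × (6.1 - 10)/(8 - 10) = 0.034978
L_4(6.1) = (6.1 - 2)/(10 - 2) × (6.1 - 4)/(10 - 4) × (6.1 - 6)/(10 - 6) × (6.1 - 8)/(10 - 8) = -0.004260

P(6.1) = 12×L_0(6.1) + (-2)×L_1(6.1) + (-6)×L_2(6.1) + 1×L_3(6.1) + 7×L_4(6.1)
P(6.1) = -5.864180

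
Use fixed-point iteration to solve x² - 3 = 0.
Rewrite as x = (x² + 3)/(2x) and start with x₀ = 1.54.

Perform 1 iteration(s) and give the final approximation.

Equation: x² - 3 = 0
Fixed-point form: x = (x² + 3)/(2x)
x₀ = 1.54

x_1 = g(1.540000) = 1.744026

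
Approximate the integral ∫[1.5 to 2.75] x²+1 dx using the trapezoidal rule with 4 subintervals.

f(x) = x²+1
a = 1.5, b = 2.75, n = 4
h = (b - a)/n = 0.312500

Trapezoidal rule: (h/2)[f(x₀) + 2f(x₁) + 2f(x₂) + ... + f(xₙ)]

x_0 = 1.5000, f(x_0) = 3.250000, coefficient = 1
x_1 = 1.8125, f(x_1) = 4.285156, coefficient = 2
x_2 = 2.1250, f(x_2) = 5.515625, coefficient = 2
x_3 = 2.4375, f(x_3) = 6.941406, coefficient = 2
x_4 = 2.7500, f(x_4) = 8.562500, coefficient = 1

I ≈ (0.312500/2) × 45.296875 = 7.077637
Exact value: 7.057292
Error: 0.020345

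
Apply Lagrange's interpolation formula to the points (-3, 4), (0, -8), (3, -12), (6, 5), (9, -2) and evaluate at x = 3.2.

Lagrange interpolation formula:
P(x) = Σ yᵢ × Lᵢ(x)
where Lᵢ(x) = Π_{j≠i} (x - xⱼ)/(xᵢ - xⱼ)

L_0(3.2) = (3.2 - 0)/(-3 - 0) × (3.2 - 3)/(-3 - 3) × (3.2 - 6)/(-3 - 6) × (3.2 - 9)/(-3 - 9) = 0.005347
L_1(3.2) = (3.2 - (-3))/(0 - (-3)) × (3.2 - 3)/(0 - 3) × (3.2 - 6)/(0 - 6) × (3.2 - 9)/(0 - 9) = -0.041435
L_2(3.2) = (3.2 - (-3))/(3 - (-3)) × (3.2 - 0)/(3 - 0) × (3.2 - 6)/(3 - 6) × (3.2 - 9)/(3 - 9) = 0.994449
L_3(3.2) = (3.2 - (-3))/(6 - (-3)) × (3.2 - 0)/(6 - 0) × (3.2 - 3)/(6 - 3) × (3.2 - 9)/(6 - 9) = 0.047355
L_4(3.2) = (3.2 - (-3))/(9 - (-3)) × (3.2 - 0)/(9 - 0) × (3.2 - 3)/(9 - 3) × (3.2 - 6)/(9 - 6) = -0.005715

P(3.2) = 4×L_0(3.2) + (-8)×L_1(3.2) + (-12)×L_2(3.2) + 5×L_3(3.2) + (-2)×L_4(3.2)
P(3.2) = -11.332319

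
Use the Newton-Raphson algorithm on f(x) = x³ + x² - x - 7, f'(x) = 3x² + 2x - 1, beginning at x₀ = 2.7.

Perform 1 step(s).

f(x) = x³ + x² - x - 7
f'(x) = 3x² + 2x - 1
x₀ = 2.7

Newton-Raphson formula: x_{n+1} = x_n - f(x_n)/f'(x_n)

Iteration 1:
  f(2.700000) = 17.273000
  f'(2.700000) = 26.270000
  x_1 = 2.700000 - 17.273000/26.270000 = 2.042482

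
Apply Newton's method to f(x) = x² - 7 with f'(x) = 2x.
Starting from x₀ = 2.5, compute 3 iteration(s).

f(x) = x² - 7
f'(x) = 2x
x₀ = 2.5

Newton-Raphson formula: x_{n+1} = x_n - f(x_n)/f'(x_n)

Iteration 1:
  f(2.500000) = -0.750000
  f'(2.500000) = 5.000000
  x_1 = 2.500000 - (-0.750000)/5.000000 = 2.650000
Iteration 2:
  f(2.650000) = 0.022500
  f'(2.650000) = 5.300000
  x_2 = 2.650000 - 0.022500/5.300000 = 2.645755
Iteration 3:
  f(2.645755) = 0.000018
  f'(2.645755) = 5.291509
  x_3 = 2.645755 - 0.000018/5.291509 = 2.645751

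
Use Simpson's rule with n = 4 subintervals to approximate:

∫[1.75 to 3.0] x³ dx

f(x) = x³
a = 1.75, b = 3.0, n = 4
h = (b - a)/n = 0.312500

Simpson's rule: (h/3)[f(x₀) + 4f(x₁) + 2f(x₂) + ... + f(xₙ)]

x_0 = 1.7500, f(x_0) = 5.359375, coefficient = 1
x_1 = 2.0625, f(x_1) = 8.773682, coefficient = 4
x_2 = 2.3750, f(x_2) = 13.396484, coefficient = 2
x_3 = 2.6875, f(x_3) = 19.410889, coefficient = 4
x_4 = 3.0000, f(x_4) = 27.000000, coefficient = 1

I ≈ (0.312500/3) × 171.890625 = 17.905273
Exact value: 17.905273
Error: 0.000000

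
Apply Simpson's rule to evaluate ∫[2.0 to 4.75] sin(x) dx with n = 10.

f(x) = sin(x)
a = 2.0, b = 4.75, n = 10
h = (b - a)/n = 0.275000

Simpson's rule: (h/3)[f(x₀) + 4f(x₁) + 2f(x₂) + ... + f(xₙ)]

x_0 = 2.0000, f(x_0) = 0.909297, coefficient = 1
x_1 = 2.2750, f(x_1) = 0.762127, coefficient = 4
x_2 = 2.5500, f(x_2) = 0.557684, coefficient = 2
x_3 = 2.8250, f(x_3) = 0.311330, coefficient = 4
x_4 = 3.1000, f(x_4) = 0.041581, coefficient = 2
x_5 = 3.3750, f(x_5) = -0.231294, coefficient = 4
x_6 = 3.6500, f(x_6) = -0.486787, coefficient = 2
x_7 = 3.9250, f(x_7) = -0.705698, coefficient = 4
x_8 = 4.2000, f(x_8) = -0.871576, coefficient = 2
x_9 = 4.4750, f(x_9) = -0.971955, coefficient = 4
x_10 = 4.7500, f(x_10) = -0.999293, coefficient = 1

I ≈ (0.275000/3) × -4.950148 = -0.453764
Exact value: -0.453749
Error: 0.000015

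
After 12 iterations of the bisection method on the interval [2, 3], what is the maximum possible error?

Bisection error bound: |error| ≤ (b-a)/2^n
|error| ≤ (3 - 2)/2^12 = 1/2^12
|error| ≤ 0.0002441406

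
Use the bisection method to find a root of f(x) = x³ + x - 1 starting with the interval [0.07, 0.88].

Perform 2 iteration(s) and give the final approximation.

f(x) = x³ + x - 1
Initial interval: [0.07, 0.88]

Iteration 1:
  c_1 = (0.070000 + 0.880000)/2 = 0.475000
  f(c_1) = f(0.475000) = -0.417828
  f(a) × f(c) ≥ 0, new interval: [0.475000, 0.880000]
Iteration 2:
  c_2 = (0.475000 + 0.880000)/2 = 0.677500
  f(c_2) = f(0.677500) = -0.011523
  f(a) × f(c) ≥ 0, new interval: [0.677500, 0.880000]

After 2 iteration(s), the approximation is c_2 = 0.677500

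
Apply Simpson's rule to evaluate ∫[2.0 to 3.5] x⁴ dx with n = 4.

f(x) = x⁴
a = 2.0, b = 3.5, n = 4
h = (b - a)/n = 0.375000

Simpson's rule: (h/3)[f(x₀) + 4f(x₁) + 2f(x₂) + ... + f(xₙ)]

x_0 = 2.0000, f(x_0) = 16.000000, coefficient = 1
x_1 = 2.3750, f(x_1) = 31.816650, coefficient = 4
x_2 = 2.7500, f(x_2) = 57.191406, coefficient = 2
x_3 = 3.1250, f(x_3) = 95.367432, coefficient = 4
x_4 = 3.5000, f(x_4) = 150.062500, coefficient = 1

I ≈ (0.375000/3) × 789.181641 = 98.647705
Exact value: 98.643750
Error: 0.003955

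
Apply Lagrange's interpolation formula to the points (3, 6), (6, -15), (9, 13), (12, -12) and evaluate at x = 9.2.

Lagrange interpolation formula:
P(x) = Σ yᵢ × Lᵢ(x)
where Lᵢ(x) = Π_{j≠i} (x - xⱼ)/(xᵢ - xⱼ)

L_0(9.2) = (9.2 - 6)/(3 - 6) × (9.2 - 9)/(3 - 9) × (9.2 - 12)/(3 - 12) = 0.011062
L_1(9.2) = (9.2 - 3)/(6 - 3) × (9.2 - 9)/(6 - 9) × (9.2 - 12)/(6 - 12) = -0.064296
L_2(9.2) = (9.2 - 3)/(9 - 3) × (9.2 - 6)/(9 - 6) × (9.2 - 12)/(9 - 12) = 1.028741
L_3(9.2) = (9.2 - 3)/(12 - 3) × (9.2 - 6)/(12 - 6) × (9.2 - 9)/(12 - 9) = 0.024494

P(9.2) = 6×L_0(9.2) + (-15)×L_1(9.2) + 13×L_2(9.2) + (-12)×L_3(9.2)
P(9.2) = 14.110519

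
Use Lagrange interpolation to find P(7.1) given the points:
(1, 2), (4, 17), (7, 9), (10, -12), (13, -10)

Lagrange interpolation formula:
P(x) = Σ yᵢ × Lᵢ(x)
where Lᵢ(x) = Π_{j≠i} (x - xⱼ)/(xᵢ - xⱼ)

L_0(7.1) = (7.1 - 4)/(1 - 4) × (7.1 - 7)/(1 - 7) × (7.1 - 10)/(1 - 10) × (7.1 - 13)/(1 - 13) = 0.002728
L_1(7.1) = (7.1 - 1)/(4 - 1) × (7.1 - 7)/(4 - 7) × (7.1 - 10)/(4 - 10) × (7.1 - 13)/(4 - 13) = -0.021476
L_2(7.1) = (7.1 - 1)/(7 - 1) × (7.1 - 4)/(7 - 4) × (7.1 - 10)/(7 - 10) × (7.1 - 13)/(7 - 13) = 0.998611
L_3(7.1) = (7.1 - 1)/(10 - 1) × (7.1 - 4)/(10 - 4) × (7.1 - 7)/(10 - 7) × (7.1 - 13)/(10 - 13) = 0.022957
L_4(7.1) = (7.1 - 1)/(13 - 1) × (7.1 - 4)/(13 - 4) × (7.1 - 7)/(13 - 7) × (7.1 - 10)/(13 - 10) = -0.002821

P(7.1) = 2×L_0(7.1) + 17×L_1(7.1) + 9×L_2(7.1) + (-12)×L_3(7.1) + (-10)×L_4(7.1)
P(7.1) = 8.380606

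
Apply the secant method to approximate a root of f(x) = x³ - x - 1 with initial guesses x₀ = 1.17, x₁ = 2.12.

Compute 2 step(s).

f(x) = x³ - x - 1
x₀ = 1.17, x₁ = 2.12

Secant formula: x_{n+1} = x_n - f(x_n)(x_n - x_{n-1})/(f(x_n) - f(x_{n-1}))

Iteration 1:
  f(1.170000) = -0.568387
  f(2.120000) = 6.408128
  x_2 = 2.120000 - 6.408128×(2.120000 - 1.170000)/(6.408128 - (-0.568387))
       = 1.247398
Iteration 2:
  f(2.120000) = 6.408128
  f(1.247398) = -0.306445
  x_3 = 1.247398 - (-0.306445)×(1.247398 - 2.120000)/(-0.306445 - 6.408128)
       = 1.287222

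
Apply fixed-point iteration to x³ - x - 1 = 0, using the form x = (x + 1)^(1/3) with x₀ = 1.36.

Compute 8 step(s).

Equation: x³ - x - 1 = 0
Fixed-point form: x = (x + 1)^(1/3)
x₀ = 1.36

x_1 = g(1.360000) = 1.331386
x_2 = g(1.331386) = 1.325983
x_3 = g(1.325983) = 1.324958
x_4 = g(1.324958) = 1.324764
x_5 = g(1.324764) = 1.324727
x_6 = g(1.324727) = 1.324720
x_7 = g(1.324720) = 1.324718
x_8 = g(1.324718) = 1.324718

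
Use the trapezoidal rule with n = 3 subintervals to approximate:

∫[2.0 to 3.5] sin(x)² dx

f(x) = sin(x)²
a = 2.0, b = 3.5, n = 3
h = (b - a)/n = 0.500000

Trapezoidal rule: (h/2)[f(x₀) + 2f(x₁) + 2f(x₂) + ... + f(xₙ)]

x_0 = 2.0000, f(x_0) = 0.826822, coefficient = 1
x_1 = 2.5000, f(x_1) = 0.358169, coefficient = 2
x_2 = 3.0000, f(x_2) = 0.019915, coefficient = 2
x_3 = 3.5000, f(x_3) = 0.123049, coefficient = 1

I ≈ (0.500000/2) × 1.706038 = 0.426510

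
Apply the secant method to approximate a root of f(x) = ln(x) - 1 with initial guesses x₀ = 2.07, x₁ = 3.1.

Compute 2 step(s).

f(x) = ln(x) - 1
x₀ = 2.07, x₁ = 3.1

Secant formula: x_{n+1} = x_n - f(x_n)(x_n - x_{n-1})/(f(x_n) - f(x_{n-1}))

Iteration 1:
  f(2.070000) = -0.272451
  f(3.100000) = 0.131402
  x_2 = 3.100000 - 0.131402×(3.100000 - 2.070000)/(0.131402 - (-0.272451))
       = 2.764868
Iteration 2:
  f(3.100000) = 0.131402
  f(2.764868) = 0.016993
  x_3 = 2.764868 - 0.016993×(2.764868 - 3.100000)/(0.016993 - 0.131402)
       = 2.715092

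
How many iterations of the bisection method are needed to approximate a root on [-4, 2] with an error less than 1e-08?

We need (b-a)/2^n ≤ 1e-08
(2 - (-4))/2^n ≤ 1e-08
6/2^n ≤ 1e-08
2^n ≥ 600000000
n ≥ log₂(600000000) = 29.16
n ≥ 30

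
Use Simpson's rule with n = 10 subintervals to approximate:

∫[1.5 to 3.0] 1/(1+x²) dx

f(x) = 1/(1+x²)
a = 1.5, b = 3.0, n = 10
h = (b - a)/n = 0.150000

Simpson's rule: (h/3)[f(x₀) + 4f(x₁) + 2f(x₂) + ... + f(xₙ)]

x_0 = 1.5000, f(x_0) = 0.307692, coefficient = 1
x_1 = 1.6500, f(x_1) = 0.268637, coefficient = 4
x_2 = 1.8000, f(x_2) = 0.235849, coefficient = 2
x_3 = 1.9500, f(x_3) = 0.208225, coefficient = 4
x_4 = 2.1000, f(x_4) = 0.184843, coefficient = 2
x_5 = 2.2500, f(x_5) = 0.164948, coefficient = 4
x_6 = 2.4000, f(x_6) = 0.147929, coefficient = 2
x_7 = 2.5500, f(x_7) = 0.133289, coefficient = 4
x_8 = 2.7000, f(x_8) = 0.120627, coefficient = 2
x_9 = 2.8500, f(x_9) = 0.109619, coefficient = 4
x_10 = 3.0000, f(x_10) = 0.100000, coefficient = 1

I ≈ (0.150000/3) × 5.325061 = 0.266253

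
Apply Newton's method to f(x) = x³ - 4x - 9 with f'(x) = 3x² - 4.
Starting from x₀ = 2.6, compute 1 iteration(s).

f(x) = x³ - 4x - 9
f'(x) = 3x² - 4
x₀ = 2.6

Newton-Raphson formula: x_{n+1} = x_n - f(x_n)/f'(x_n)

Iteration 1:
  f(2.600000) = -1.824000
  f'(2.600000) = 16.280000
  x_1 = 2.600000 - (-1.824000)/16.280000 = 2.712039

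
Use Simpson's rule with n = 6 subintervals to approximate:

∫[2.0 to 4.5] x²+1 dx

f(x) = x²+1
a = 2.0, b = 4.5, n = 6
h = (b - a)/n = 0.416667

Simpson's rule: (h/3)[f(x₀) + 4f(x₁) + 2f(x₂) + ... + f(xₙ)]

x_0 = 2.0000, f(x_0) = 5.000000, coefficient = 1
x_1 = 2.4167, f(x_1) = 6.840278, coefficient = 4
x_2 = 2.8333, f(x_2) = 9.027778, coefficient = 2
x_3 = 3.2500, f(x_3) = 11.562500, coefficient = 4
x_4 = 3.6667, f(x_4) = 14.444444, coefficient = 2
x_5 = 4.0833, f(x_5) = 17.673611, coefficient = 4
x_6 = 4.5000, f(x_6) = 21.250000, coefficient = 1

I ≈ (0.416667/3) × 217.500000 = 30.208333
Exact value: 30.208333
Error: 0.000000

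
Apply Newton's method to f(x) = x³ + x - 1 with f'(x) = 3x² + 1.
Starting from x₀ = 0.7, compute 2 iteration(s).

f(x) = x³ + x - 1
f'(x) = 3x² + 1
x₀ = 0.7

Newton-Raphson formula: x_{n+1} = x_n - f(x_n)/f'(x_n)

Iteration 1:
  f(0.700000) = 0.043000
  f'(0.700000) = 2.470000
  x_1 = 0.700000 - 0.043000/2.470000 = 0.682591
Iteration 2:
  f(0.682591) = 0.000631
  f'(0.682591) = 2.397792
  x_2 = 0.682591 - 0.000631/2.397792 = 0.682328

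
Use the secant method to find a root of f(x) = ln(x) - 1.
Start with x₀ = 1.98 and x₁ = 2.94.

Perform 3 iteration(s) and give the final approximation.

f(x) = ln(x) - 1
x₀ = 1.98, x₁ = 2.94

Secant formula: x_{n+1} = x_n - f(x_n)(x_n - x_{n-1})/(f(x_n) - f(x_{n-1}))

Iteration 1:
  f(1.980000) = -0.316903
  f(2.940000) = 0.078410
  x_2 = 2.940000 - 0.078410×(2.940000 - 1.980000)/(0.078410 - (-0.316903))
       = 2.749586
Iteration 2:
  f(2.940000) = 0.078410
  f(2.749586) = 0.011450
  x_3 = 2.749586 - 0.011450×(2.749586 - 2.940000)/(0.011450 - 0.078410)
       = 2.717024
Iteration 3:
  f(2.749586) = 0.011450
  f(2.717024) = -0.000463
  x_4 = 2.717024 - (-0.000463)×(2.717024 - 2.749586)/(-0.000463 - 0.011450)
       = 2.718289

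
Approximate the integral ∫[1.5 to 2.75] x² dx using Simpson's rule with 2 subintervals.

f(x) = x²
a = 1.5, b = 2.75, n = 2
h = (b - a)/n = 0.625000

Simpson's rule: (h/3)[f(x₀) + 4f(x₁) + 2f(x₂) + ... + f(xₙ)]

x_0 = 1.5000, f(x_0) = 2.250000, coefficient = 1
x_1 = 2.1250, f(x_1) = 4.515625, coefficient = 4
x_2 = 2.7500, f(x_2) = 7.562500, coefficient = 1

I ≈ (0.625000/3) × 27.875000 = 5.807292
Exact value: 5.807292
Error: 0.000000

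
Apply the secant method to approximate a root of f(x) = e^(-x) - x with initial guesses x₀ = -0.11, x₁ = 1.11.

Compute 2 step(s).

f(x) = e^(-x) - x
x₀ = -0.11, x₁ = 1.11

Secant formula: x_{n+1} = x_n - f(x_n)(x_n - x_{n-1})/(f(x_n) - f(x_{n-1}))

Iteration 1:
  f(-0.110000) = 1.226278
  f(1.110000) = -0.780441
  x_2 = 1.110000 - (-0.780441)×(1.110000 - (-0.110000))/(-0.780441 - 1.226278)
       = 0.635525
Iteration 2:
  f(1.110000) = -0.780441
  f(0.635525) = -0.105868
  x_3 = 0.635525 - (-0.105868)×(0.635525 - 1.110000)/(-0.105868 - (-0.780441))
       = 0.561061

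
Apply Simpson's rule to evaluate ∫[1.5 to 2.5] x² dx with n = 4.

f(x) = x²
a = 1.5, b = 2.5, n = 4
h = (b - a)/n = 0.250000

Simpson's rule: (h/3)[f(x₀) + 4f(x₁) + 2f(x₂) + ... + f(xₙ)]

x_0 = 1.5000, f(x_0) = 2.250000, coefficient = 1
x_1 = 1.7500, f(x_1) = 3.062500, coefficient = 4
x_2 = 2.0000, f(x_2) = 4.000000, coefficient = 2
x_3 = 2.2500, f(x_3) = 5.062500, coefficient = 4
x_4 = 2.5000, f(x_4) = 6.250000, coefficient = 1

I ≈ (0.250000/3) × 49.000000 = 4.083333
Exact value: 4.083333
Error: 0.000000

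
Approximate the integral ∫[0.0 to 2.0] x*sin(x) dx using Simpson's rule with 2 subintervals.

f(x) = x*sin(x)
a = 0.0, b = 2.0, n = 2
h = (b - a)/n = 1.000000

Simpson's rule: (h/3)[f(x₀) + 4f(x₁) + 2f(x₂) + ... + f(xₙ)]

x_0 = 0.0000, f(x_0) = 0.000000, coefficient = 1
x_1 = 1.0000, f(x_1) = 0.841471, coefficient = 4
x_2 = 2.0000, f(x_2) = 1.818595, coefficient = 1

I ≈ (1.000000/3) × 5.184479 = 1.728160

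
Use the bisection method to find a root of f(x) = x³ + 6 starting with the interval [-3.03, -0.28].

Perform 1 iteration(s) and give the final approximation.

f(x) = x³ + 6
Initial interval: [-3.03, -0.28]

Iteration 1:
  c_1 = (-3.030000 + (-0.280000))/2 = -1.655000
  f(c_1) = f(-1.655000) = 1.466914
  f(a) × f(c) < 0, new interval: [-3.030000, -1.655000]

After 1 iteration(s), the approximation is c_1 = -1.655000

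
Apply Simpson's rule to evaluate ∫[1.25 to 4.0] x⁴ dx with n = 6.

f(x) = x⁴
a = 1.25, b = 4.0, n = 6
h = (b - a)/n = 0.458333

Simpson's rule: (h/3)[f(x₀) + 4f(x₁) + 2f(x₂) + ... + f(xₙ)]

x_0 = 1.2500, f(x_0) = 2.441406, coefficient = 1
x_1 = 1.7083, f(x_1) = 8.517075, coefficient = 4
x_2 = 2.1667, f(x_2) = 22.037809, coefficient = 2
x_3 = 2.6250, f(x_3) = 47.480713, coefficient = 4
x_4 = 3.0833, f(x_4) = 90.381993, coefficient = 2
x_5 = 3.5417, f(x_5) = 157.336953, coefficient = 4
x_6 = 4.0000, f(x_6) = 256.000000, coefficient = 1

I ≈ (0.458333/3) × 1336.619973 = 204.205829
Exact value: 204.189648
Error: 0.016181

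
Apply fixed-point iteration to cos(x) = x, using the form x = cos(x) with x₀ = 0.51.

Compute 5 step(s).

Equation: cos(x) = x
Fixed-point form: x = cos(x)
x₀ = 0.51

x_1 = g(0.510000) = 0.872745
x_2 = g(0.872745) = 0.642726
x_3 = g(0.642726) = 0.800465
x_4 = g(0.800465) = 0.696373
x_5 = g(0.696373) = 0.767173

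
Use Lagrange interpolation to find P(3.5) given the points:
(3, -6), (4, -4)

Lagrange interpolation formula:
P(x) = Σ yᵢ × Lᵢ(x)
where Lᵢ(x) = Π_{j≠i} (x - xⱼ)/(xᵢ - xⱼ)

L_0(3.5) = (3.5 - 4)/(3 - 4) = 0.500000
L_1(3.5) = (3.5 - 3)/(4 - 3) = 0.500000

P(3.5) = (-6)×L_0(3.5) + (-4)×L_1(3.5)
P(3.5) = -5.000000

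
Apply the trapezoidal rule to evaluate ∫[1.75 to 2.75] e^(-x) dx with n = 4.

f(x) = e^(-x)
a = 1.75, b = 2.75, n = 4
h = (b - a)/n = 0.250000

Trapezoidal rule: (h/2)[f(x₀) + 2f(x₁) + 2f(x₂) + ... + f(xₙ)]

x_0 = 1.7500, f(x_0) = 0.173774, coefficient = 1
x_1 = 2.0000, f(x_1) = 0.135335, coefficient = 2
x_2 = 2.2500, f(x_2) = 0.105399, coefficient = 2
x_3 = 2.5000, f(x_3) = 0.082085, coefficient = 2
x_4 = 2.7500, f(x_4) = 0.063928, coefficient = 1

I ≈ (0.250000/2) × 0.883341 = 0.110418
Exact value: 0.109846
Error: 0.000572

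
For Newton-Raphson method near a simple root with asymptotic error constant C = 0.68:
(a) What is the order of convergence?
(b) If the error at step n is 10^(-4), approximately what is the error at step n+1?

(a) Newton-Raphson has quadratic (order 2) convergence near simple roots.
    This means |e_{n+1}| ≈ C|e_n|².

(b) With |e_n| = 10^(-4) and C = 0.68:
    |e_{n+1}| ≈ 0.68 × (10^(-4))² = 0.68 × 10^(-8)

(a) 2 (quadratic); (b) |e_{n+1}| ≈ 6.800e-09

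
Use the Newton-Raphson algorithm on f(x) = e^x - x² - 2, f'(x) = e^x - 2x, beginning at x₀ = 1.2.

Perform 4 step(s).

f(x) = e^x - x² - 2
f'(x) = e^x - 2x
x₀ = 1.2

Newton-Raphson formula: x_{n+1} = x_n - f(x_n)/f'(x_n)

Iteration 1:
  f(1.200000) = -0.119883
  f'(1.200000) = 0.920117
  x_1 = 1.200000 - (-0.119883)/0.920117 = 1.330291
Iteration 2:
  f(1.330291) = 0.012470
  f'(1.330291) = 1.121562
  x_2 = 1.330291 - 0.012470/1.121562 = 1.319173
Iteration 3:
  f(1.319173) = 0.000109
  f'(1.319173) = 1.101981
  x_3 = 1.319173 - 0.000109/1.101981 = 1.319074
Iteration 4:
  f(1.319074) = 0.000000
  f'(1.319074) = 1.101808
  x_4 = 1.319074 - 0.000000/1.101808 = 1.319074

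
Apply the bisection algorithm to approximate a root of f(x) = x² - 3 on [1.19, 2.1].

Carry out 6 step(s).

f(x) = x² - 3
Initial interval: [1.19, 2.1]

Iteration 1:
  c_1 = (1.190000 + 2.100000)/2 = 1.645000
  f(c_1) = f(1.645000) = -0.293975
  f(a) × f(c) ≥ 0, new interval: [1.645000, 2.100000]
Iteration 2:
  c_2 = (1.645000 + 2.100000)/2 = 1.872500
  f(c_2) = f(1.872500) = 0.506256
  f(a) × f(c) < 0, new interval: [1.645000, 1.872500]
Iteration 3:
  c_3 = (1.645000 + 1.872500)/2 = 1.758750
  f(c_3) = f(1.758750) = 0.093202
  f(a) × f(c) < 0, new interval: [1.645000, 1.758750]
Iteration 4:
  c_4 = (1.645000 + 1.758750)/2 = 1.701875
  f(c_4) = f(1.701875) = -0.103621
  f(a) × f(c) ≥ 0, new interval: [1.701875, 1.758750]
Iteration 5:
  c_5 = (1.701875 + 1.758750)/2 = 1.730313
  f(c_5) = f(1.730313) = -0.006019
  f(a) × f(c) ≥ 0, new interval: [1.730313, 1.758750]
Iteration 6:
  c_6 = (1.730313 + 1.758750)/2 = 1.744531
  f(c_6) = f(1.744531) = 0.043389
  f(a) × f(c) < 0, new interval: [1.730313, 1.744531]

After 6 iteration(s), the approximation is c_6 = 1.744531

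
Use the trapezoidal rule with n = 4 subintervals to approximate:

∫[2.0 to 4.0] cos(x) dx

f(x) = cos(x)
a = 2.0, b = 4.0, n = 4
h = (b - a)/n = 0.500000

Trapezoidal rule: (h/2)[f(x₀) + 2f(x₁) + 2f(x₂) + ... + f(xₙ)]

x_0 = 2.0000, f(x_0) = -0.416147, coefficient = 1
x_1 = 2.5000, f(x_1) = -0.801144, coefficient = 2
x_2 = 3.0000, f(x_2) = -0.989992, coefficient = 2
x_3 = 3.5000, f(x_3) = -0.936457, coefficient = 2
x_4 = 4.0000, f(x_4) = -0.653644, coefficient = 1

I ≈ (0.500000/2) × -6.524976 = -1.631244
Exact value: -1.666100
Error: 0.034856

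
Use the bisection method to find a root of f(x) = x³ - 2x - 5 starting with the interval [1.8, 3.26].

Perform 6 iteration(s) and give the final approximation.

f(x) = x³ - 2x - 5
Initial interval: [1.8, 3.26]

Iteration 1:
  c_1 = (1.800000 + 3.260000)/2 = 2.530000
  f(c_1) = f(2.530000) = 6.134277
  f(a) × f(c) < 0, new interval: [1.800000, 2.530000]
Iteration 2:
  c_2 = (1.800000 + 2.530000)/2 = 2.165000
  f(c_2) = f(2.165000) = 0.817842
  f(a) × f(c) < 0, new interval: [1.800000, 2.165000]
Iteration 3:
  c_3 = (1.800000 + 2.165000)/2 = 1.982500
  f(c_3) = f(1.982500) = -1.173168
  f(a) × f(c) ≥ 0, new interval: [1.982500, 2.165000]
Iteration 4:
  c_4 = (1.982500 + 2.165000)/2 = 2.073750
  f(c_4) = f(2.073750) = -0.229464
  f(a) × f(c) ≥ 0, new interval: [2.073750, 2.165000]
Iteration 5:
  c_5 = (2.073750 + 2.165000)/2 = 2.119375
  f(c_5) = f(2.119375) = 0.280953
  f(a) × f(c) < 0, new interval: [2.073750, 2.119375]
Iteration 6:
  c_6 = (2.073750 + 2.119375)/2 = 2.096563
  f(c_6) = f(2.096563) = 0.022471
  f(a) × f(c) < 0, new interval: [2.073750, 2.096563]

After 6 iteration(s), the approximation is c_6 = 2.096563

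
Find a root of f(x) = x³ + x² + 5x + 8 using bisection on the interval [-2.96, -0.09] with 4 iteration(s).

f(x) = x³ + x² + 5x + 8
Initial interval: [-2.96, -0.09]

Iteration 1:
  c_1 = (-2.960000 + (-0.090000))/2 = -1.525000
  f(c_1) = f(-1.525000) = -0.845953
  f(a) × f(c) ≥ 0, new interval: [-1.525000, -0.090000]
Iteration 2:
  c_2 = (-1.525000 + (-0.090000))/2 = -0.807500
  f(c_2) = f(-0.807500) = 4.088021
  f(a) × f(c) < 0, new interval: [-1.525000, -0.807500]
Iteration 3:
  c_3 = (-1.525000 + (-0.807500))/2 = -1.166250
  f(c_3) = f(-1.166250) = 1.942627
  f(a) × f(c) < 0, new interval: [-1.525000, -1.166250]
Iteration 4:
  c_4 = (-1.525000 + (-1.166250))/2 = -1.345625
  f(c_4) = f(-1.345625) = 0.646050
  f(a) × f(c) < 0, new interval: [-1.525000, -1.345625]

After 4 iteration(s), the approximation is c_4 = -1.345625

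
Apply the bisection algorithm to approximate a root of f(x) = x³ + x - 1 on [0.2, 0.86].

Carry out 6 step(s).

f(x) = x³ + x - 1
Initial interval: [0.2, 0.86]

Iteration 1:
  c_1 = (0.200000 + 0.860000)/2 = 0.530000
  f(c_1) = f(0.530000) = -0.321123
  f(a) × f(c) ≥ 0, new interval: [0.530000, 0.860000]
Iteration 2:
  c_2 = (0.530000 + 0.860000)/2 = 0.695000
  f(c_2) = f(0.695000) = 0.030702
  f(a) × f(c) < 0, new interval: [0.530000, 0.695000]
Iteration 3:
  c_3 = (0.530000 + 0.695000)/2 = 0.612500
  f(c_3) = f(0.612500) = -0.157717
  f(a) × f(c) ≥ 0, new interval: [0.612500, 0.695000]
Iteration 4:
  c_4 = (0.612500 + 0.695000)/2 = 0.653750
  f(c_4) = f(0.653750) = -0.066844
  f(a) × f(c) ≥ 0, new interval: [0.653750, 0.695000]
Iteration 5:
  c_5 = (0.653750 + 0.695000)/2 = 0.674375
  f(c_5) = f(0.674375) = -0.018932
  f(a) × f(c) ≥ 0, new interval: [0.674375, 0.695000]
Iteration 6:
  c_6 = (0.674375 + 0.695000)/2 = 0.684688
  f(c_6) = f(0.684688) = 0.005667
  f(a) × f(c) < 0, new interval: [0.674375, 0.684688]

After 6 iteration(s), the approximation is c_6 = 0.684688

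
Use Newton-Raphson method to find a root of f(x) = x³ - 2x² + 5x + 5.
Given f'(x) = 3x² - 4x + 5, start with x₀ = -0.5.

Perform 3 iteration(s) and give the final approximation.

f(x) = x³ - 2x² + 5x + 5
f'(x) = 3x² - 4x + 5
x₀ = -0.5

Newton-Raphson formula: x_{n+1} = x_n - f(x_n)/f'(x_n)

Iteration 1:
  f(-0.500000) = 1.875000
  f'(-0.500000) = 7.750000
  x_1 = -0.500000 - 1.875000/7.750000 = -0.741935
Iteration 2:
  f(-0.741935) = -0.219026
  f'(-0.741935) = 9.619147
  x_2 = -0.741935 - (-0.219026)/9.619147 = -0.719166
Iteration 3:
  f(-0.719166) = -0.002179
  f'(-0.719166) = 9.428261
  x_3 = -0.719166 - (-0.002179)/9.428261 = -0.718935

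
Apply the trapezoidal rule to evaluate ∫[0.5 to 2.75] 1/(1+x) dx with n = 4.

f(x) = 1/(1+x)
a = 0.5, b = 2.75, n = 4
h = (b - a)/n = 0.562500

Trapezoidal rule: (h/2)[f(x₀) + 2f(x₁) + 2f(x₂) + ... + f(xₙ)]

x_0 = 0.5000, f(x_0) = 0.666667, coefficient = 1
x_1 = 1.0625, f(x_1) = 0.484848, coefficient = 2
x_2 = 1.6250, f(x_2) = 0.380952, coefficient = 2
x_3 = 2.1875, f(x_3) = 0.313725, coefficient = 2
x_4 = 2.7500, f(x_4) = 0.266667, coefficient = 1

I ≈ (0.562500/2) × 3.292386 = 0.925984
Exact value: 0.916291
Error: 0.009693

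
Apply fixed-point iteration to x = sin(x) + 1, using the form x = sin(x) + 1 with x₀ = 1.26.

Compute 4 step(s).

Equation: x = sin(x) + 1
Fixed-point form: x = sin(x) + 1
x₀ = 1.26

x_1 = g(1.260000) = 1.952090
x_2 = g(1.952090) = 1.928184
x_3 = g(1.928184) = 1.936814
x_4 = g(1.936814) = 1.933760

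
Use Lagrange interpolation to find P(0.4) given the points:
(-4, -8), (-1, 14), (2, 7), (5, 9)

Lagrange interpolation formula:
P(x) = Σ yᵢ × Lᵢ(x)
where Lᵢ(x) = Π_{j≠i} (x - xⱼ)/(xᵢ - xⱼ)

L_0(0.4) = (0.4 - (-1))/(-4 - (-1)) × (0.4 - 2)/(-4 - 2) × (0.4 - 5)/(-4 - 5) = -0.063605
L_1(0.4) = (0.4 - (-4))/(-1 - (-4)) × (0.4 - 2)/(-1 - 2) × (0.4 - 5)/(-1 - 5) = 0.599704
L_2(0.4) = (0.4 - (-4))/(2 - (-4)) × (0.4 - (-1))/(2 - (-1)) × (0.4 - 5)/(2 - 5) = 0.524741
L_3(0.4) = (0.4 - (-4))/(5 - (-4)) × (0.4 - (-1))/(5 - (-1)) × (0.4 - 2)/(5 - 2) = -0.060840

P(0.4) = (-8)×L_0(0.4) + 14×L_1(0.4) + 7×L_2(0.4) + 9×L_3(0.4)
P(0.4) = 12.030321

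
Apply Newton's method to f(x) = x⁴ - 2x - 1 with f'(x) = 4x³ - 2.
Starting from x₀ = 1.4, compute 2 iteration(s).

f(x) = x⁴ - 2x - 1
f'(x) = 4x³ - 2
x₀ = 1.4

Newton-Raphson formula: x_{n+1} = x_n - f(x_n)/f'(x_n)

Iteration 1:
  f(1.400000) = 0.041600
  f'(1.400000) = 8.976000
  x_1 = 1.400000 - 0.041600/8.976000 = 1.395365
Iteration 2:
  f(1.395365) = 0.000252
  f'(1.395365) = 8.867355
  x_2 = 1.395365 - 0.000252/8.867355 = 1.395337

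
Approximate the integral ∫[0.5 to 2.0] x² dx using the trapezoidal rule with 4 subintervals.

f(x) = x²
a = 0.5, b = 2.0, n = 4
h = (b - a)/n = 0.375000

Trapezoidal rule: (h/2)[f(x₀) + 2f(x₁) + 2f(x₂) + ... + f(xₙ)]

x_0 = 0.5000, f(x_0) = 0.250000, coefficient = 1
x_1 = 0.8750, f(x_1) = 0.765625, coefficient = 2
x_2 = 1.2500, f(x_2) = 1.562500, coefficient = 2
x_3 = 1.6250, f(x_3) = 2.640625, coefficient = 2
x_4 = 2.0000, f(x_4) = 4.000000, coefficient = 1

I ≈ (0.375000/2) × 14.187500 = 2.660156
Exact value: 2.625000
Error: 0.035156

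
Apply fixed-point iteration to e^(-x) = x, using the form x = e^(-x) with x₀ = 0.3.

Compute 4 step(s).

Equation: e^(-x) = x
Fixed-point form: x = e^(-x)
x₀ = 0.3

x_1 = g(0.300000) = 0.740818
x_2 = g(0.740818) = 0.476724
x_3 = g(0.476724) = 0.620814
x_4 = g(0.620814) = 0.537507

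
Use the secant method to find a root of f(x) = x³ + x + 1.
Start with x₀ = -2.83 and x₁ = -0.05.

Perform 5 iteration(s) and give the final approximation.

f(x) = x³ + x + 1
x₀ = -2.83, x₁ = -0.05

Secant formula: x_{n+1} = x_n - f(x_n)(x_n - x_{n-1})/(f(x_n) - f(x_{n-1}))

Iteration 1:
  f(-2.830000) = -24.495187
  f(-0.050000) = 0.949875
  x_2 = -0.050000 - 0.949875×(-0.050000 - (-2.830000))/(0.949875 - (-24.495187))
       = -0.153779
Iteration 2:
  f(-0.050000) = 0.949875
  f(-0.153779) = 0.842585
  x_3 = -0.153779 - 0.842585×(-0.153779 - (-0.050000))/(0.842585 - 0.949875)
       = -0.968786
Iteration 3:
  f(-0.153779) = 0.842585
  f(-0.968786) = -0.878037
  x_4 = -0.968786 - (-0.878037)×(-0.968786 - (-0.153779))/(-0.878037 - 0.842585)
       = -0.552886
Iteration 4:
  f(-0.968786) = -0.878037
  f(-0.552886) = 0.278106
  x_5 = -0.552886 - 0.278106×(-0.552886 - (-0.968786))/(0.278106 - (-0.878037))
       = -0.652929
Iteration 5:
  f(-0.552886) = 0.278106
  f(-0.652929) = 0.068716
  x_6 = -0.652929 - 0.068716×(-0.652929 - (-0.552886))/(0.068716 - 0.278106)
       = -0.685761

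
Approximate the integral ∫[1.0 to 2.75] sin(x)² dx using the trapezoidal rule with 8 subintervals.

f(x) = sin(x)²
a = 1.0, b = 2.75, n = 8
h = (b - a)/n = 0.218750

Trapezoidal rule: (h/2)[f(x₀) + 2f(x₁) + 2f(x₂) + ... + f(xₙ)]

x_0 = 1.0000, f(x_0) = 0.708073, coefficient = 1
x_1 = 1.2188, f(x_1) = 0.881100, coefficient = 2
x_2 = 1.4375, f(x_2) = 0.982337, coefficient = 2
x_3 = 1.6562, f(x_3) = 0.992715, coefficient = 2
x_4 = 1.8750, f(x_4) = 0.910280, coefficient = 2
x_5 = 2.0938, f(x_5) = 0.750558, coefficient = 2
x_6 = 2.3125, f(x_6) = 0.543639, coefficient = 2
x_7 = 2.5312, f(x_7) = 0.328499, coefficient = 2
x_8 = 2.7500, f(x_8) = 0.145665, coefficient = 1

I ≈ (0.218750/2) × 11.631995 = 1.272249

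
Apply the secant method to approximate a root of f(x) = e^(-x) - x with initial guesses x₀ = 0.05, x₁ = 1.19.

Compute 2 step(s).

f(x) = e^(-x) - x
x₀ = 0.05, x₁ = 1.19

Secant formula: x_{n+1} = x_n - f(x_n)(x_n - x_{n-1})/(f(x_n) - f(x_{n-1}))

Iteration 1:
  f(0.050000) = 0.901229
  f(1.190000) = -0.885779
  x_2 = 1.190000 - (-0.885779)×(1.190000 - 0.050000)/(-0.885779 - 0.901229)
       = 0.624928
Iteration 2:
  f(1.190000) = -0.885779
  f(0.624928) = -0.089628
  x_3 = 0.624928 - (-0.089628)×(0.624928 - 1.190000)/(-0.089628 - (-0.885779))
       = 0.561314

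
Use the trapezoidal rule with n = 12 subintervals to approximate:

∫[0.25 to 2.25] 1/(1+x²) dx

f(x) = 1/(1+x²)
a = 0.25, b = 2.25, n = 12
h = (b - a)/n = 0.166667

Trapezoidal rule: (h/2)[f(x₀) + 2f(x₁) + 2f(x₂) + ... + f(xₙ)]

x_0 = 0.2500, f(x_0) = 0.941176, coefficient = 1
x_1 = 0.4167, f(x_1) = 0.852071, coefficient = 2
x_2 = 0.5833, f(x_2) = 0.746114, coefficient = 2
x_3 = 0.7500, f(x_3) = 0.640000, coefficient = 2
x_4 = 0.9167, f(x_4) = 0.543396, coefficient = 2
x_5 = 1.0833, f(x_5) = 0.460064, coefficient = 2
x_6 = 1.2500, f(x_6) = 0.390244, coefficient = 2
x_7 = 1.4167, f(x_7) = 0.332564, coefficient = 2
x_8 = 1.5833, f(x_8) = 0.285149, coefficient = 2
x_9 = 1.7500, f(x_9) = 0.246154, coefficient = 2
x_10 = 1.9167, f(x_10) = 0.213967, coefficient = 2
x_11 = 2.0833, f(x_11) = 0.187256, coefficient = 2
x_12 = 2.2500, f(x_12) = 0.164948, coefficient = 1

I ≈ (0.166667/2) × 10.900082 = 0.908340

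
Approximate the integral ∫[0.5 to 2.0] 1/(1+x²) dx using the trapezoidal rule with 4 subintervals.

f(x) = 1/(1+x²)
a = 0.5, b = 2.0, n = 4
h = (b - a)/n = 0.375000

Trapezoidal rule: (h/2)[f(x₀) + 2f(x₁) + 2f(x₂) + ... + f(xₙ)]

x_0 = 0.5000, f(x_0) = 0.800000, coefficient = 1
x_1 = 0.8750, f(x_1) = 0.566372, coefficient = 2
x_2 = 1.2500, f(x_2) = 0.390244, coefficient = 2
x_3 = 1.6250, f(x_3) = 0.274678, coefficient = 2
x_4 = 2.0000, f(x_4) = 0.200000, coefficient = 1

I ≈ (0.375000/2) × 3.462587 = 0.649235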